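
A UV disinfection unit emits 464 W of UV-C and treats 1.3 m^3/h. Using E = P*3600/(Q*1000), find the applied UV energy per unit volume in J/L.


Energy delivered per hour = 464 W * 3600 s = 1670400 J/h
Volume treated per hour = 1.3 m^3/h * 1000 = 1300 L/h
dose = 1670400 / 1300 = 1284.92 J/L

1284.92 J/L


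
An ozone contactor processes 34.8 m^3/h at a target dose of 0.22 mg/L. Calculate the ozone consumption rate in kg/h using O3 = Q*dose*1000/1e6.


O3 demand (mg/h) = Q * dose * 1000 = 34.8 * 0.22 * 1000 = 7656 mg/h
Convert mg to kg: 7656 / 1e6 = 0.007656 kg/h

0.007656 kg/h


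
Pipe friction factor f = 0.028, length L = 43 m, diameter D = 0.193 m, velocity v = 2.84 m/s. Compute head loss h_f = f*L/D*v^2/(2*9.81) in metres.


v^2 = 2.84^2 = 8.0656 m^2/s^2
L/D = 43/0.193 = 222.79793
h_f = f*(L/D)*v^2/(2g) = 0.028 * 222.79793 * 8.0656 / 19.62 = 2.56452 m

2.56452 m


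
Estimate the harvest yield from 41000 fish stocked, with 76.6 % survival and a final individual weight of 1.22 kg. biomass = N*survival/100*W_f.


Survivors = 41000 * 76.6/100 = 31406 fish
Harvest biomass = survivors * W_f = 31406 * 1.22 = 38315.32 kg

38315.32 kg


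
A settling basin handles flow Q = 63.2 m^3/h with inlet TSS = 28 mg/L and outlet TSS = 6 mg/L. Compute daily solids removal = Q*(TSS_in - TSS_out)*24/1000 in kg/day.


Concentration drop: TSS_in - TSS_out = 28 - 6 = 22 mg/L
Hourly solids removed = Q * dTSS = 63.2 m^3/h * 22 mg/L = 1390.4 g/h  (m^3/h * mg/L = g/h)
Daily solids removed = 1390.4 * 24 = 33369.6 g/day
Convert g to kg: 33369.6 / 1000 = 33.3696 kg/day

33.3696 kg/day


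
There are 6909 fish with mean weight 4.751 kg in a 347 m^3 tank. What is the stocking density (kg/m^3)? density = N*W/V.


Total biomass = 6909 fish * 4.751 kg = 32824.659 kg
Density = total biomass / volume = 32824.659 / 347 = 94.5956 kg/m^3

94.5956 kg/m^3


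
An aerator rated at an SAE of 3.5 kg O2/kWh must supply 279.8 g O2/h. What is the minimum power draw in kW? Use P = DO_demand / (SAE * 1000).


SAE in g O2/kWh = 3.5 * 1000 = 3500 g/kWh
P = DO_demand / SAE_g = 279.8 / 3500 = 0.0799429 kW

0.0799429 kW


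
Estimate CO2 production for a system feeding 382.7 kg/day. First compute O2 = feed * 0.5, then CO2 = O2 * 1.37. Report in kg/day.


O2 = 382.7 * 0.5 = 191.35
CO2 = 191.35 * 1.37 = 262.1495

262.1495 kg/day


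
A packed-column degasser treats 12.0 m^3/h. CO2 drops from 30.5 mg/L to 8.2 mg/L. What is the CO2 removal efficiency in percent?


CO2_out / CO2_in = 8.2 / 30.5 = 0.26885246
Fraction remaining = 0.26885246
efficiency = (1 - 0.26885246) * 100 = 73.1148 %

73.1148 %


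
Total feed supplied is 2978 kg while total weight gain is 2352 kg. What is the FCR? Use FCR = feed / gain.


FCR = feed consumed / weight gained
FCR = 2978 kg / 2352 kg = 1.26616

1.26616


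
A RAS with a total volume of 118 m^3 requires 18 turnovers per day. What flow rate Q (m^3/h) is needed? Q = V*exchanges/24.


Daily recirculation volume = 118 m^3 * 18 = 2124 m^3/day
Flow rate Q = daily volume / 24 h = 2124 / 24 = 88.5 m^3/h

88.5 m^3/h


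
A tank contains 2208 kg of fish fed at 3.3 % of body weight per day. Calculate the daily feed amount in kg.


Feeding rate fraction = 3.3% / 100 = 0.033
Daily feed = 2208 kg * 0.033 = 72.864 kg/day

72.864 kg/day


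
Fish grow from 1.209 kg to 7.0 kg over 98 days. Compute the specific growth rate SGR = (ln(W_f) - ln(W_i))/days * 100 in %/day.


ln(W_f) = ln(7.0) = 1.9459101
ln(W_i) = ln(1.209) = 0.18979357
ln(W_f) - ln(W_i) = 1.9459101 - 0.18979357 = 1.7561165
SGR = 1.7561165 / 98 * 100 = 1.79196 %/day

1.79196 %/day


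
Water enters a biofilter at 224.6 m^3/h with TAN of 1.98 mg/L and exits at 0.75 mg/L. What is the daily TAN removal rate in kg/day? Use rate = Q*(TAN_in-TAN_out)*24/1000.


Concentration drop: TAN_in - TAN_out = 1.98 - 0.75 = 1.23 mg/L
Hourly TAN removed = Q * dTAN = 224.6 m^3/h * 1.23 mg/L = 276.258 g/h  (m^3/h * mg/L = g/h)
Daily TAN removed = 276.258 * 24 = 6630.192 g/day
Convert to kg/day: 6630.192 / 1000 = 6.630192 kg/day

6.630192 kg/day


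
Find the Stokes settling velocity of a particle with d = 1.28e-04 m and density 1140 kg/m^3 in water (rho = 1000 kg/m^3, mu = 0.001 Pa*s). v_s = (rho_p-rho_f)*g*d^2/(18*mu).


Density difference: rho_p - rho_f = 1140 - 1000 = 140 kg/m^3
d^2 = (1.28e-04)^2 = 1.6384e-08 m^2
Numerator = (rho_p - rho_f) * g * d^2 = 140 * 9.81 * 1.6384e-08 = 2.2501786e-05
Denominator = 18 * mu = 18 * 0.001 = 0.018
v_s = 2.2501786e-05 / 0.018 = 0.0012501 m/s
Check: Re = rho_f * v_s * d / mu = 1000 * 0.0012501 * 1.28e-04 / 0.001 = 0.16 < 1, so Stokes' law applies.

0.0012501 m/s


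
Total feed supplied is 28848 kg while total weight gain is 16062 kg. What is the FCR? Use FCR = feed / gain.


FCR = feed consumed / weight gained
FCR = 28848 kg / 16062 kg = 1.79604

1.79604


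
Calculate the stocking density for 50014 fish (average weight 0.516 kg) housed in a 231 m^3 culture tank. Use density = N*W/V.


Total biomass = 50014 fish * 0.516 kg = 25807.224 kg
Density = total biomass / volume = 25807.224 / 231 = 111.72 kg/m^3

111.72 kg/m^3


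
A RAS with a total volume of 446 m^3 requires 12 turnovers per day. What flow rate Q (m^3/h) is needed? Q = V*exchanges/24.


Daily recirculation volume = 446 m^3 * 12 = 5352 m^3/day
Flow rate Q = daily volume / 24 h = 5352 / 24 = 223 m^3/h

223 m^3/h


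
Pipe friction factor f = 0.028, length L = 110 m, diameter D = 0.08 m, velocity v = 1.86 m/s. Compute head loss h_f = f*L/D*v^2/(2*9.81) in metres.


v^2 = 1.86^2 = 3.4596 m^2/s^2
L/D = 110/0.08 = 1375
h_f = f*(L/D)*v^2/(2g) = 0.028 * 1375 * 3.4596 / 19.62 = 6.78872 m

6.78872 m


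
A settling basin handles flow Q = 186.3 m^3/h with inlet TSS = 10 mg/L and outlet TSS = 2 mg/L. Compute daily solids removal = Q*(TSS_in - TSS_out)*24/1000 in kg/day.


Concentration drop: TSS_in - TSS_out = 10 - 2 = 8 mg/L
Hourly solids removed = Q * dTSS = 186.3 m^3/h * 8 mg/L = 1490.4 g/h  (m^3/h * mg/L = g/h)
Daily solids removed = 1490.4 * 24 = 35769.6 g/day
Convert g to kg: 35769.6 / 1000 = 35.7696 kg/day

35.7696 kg/day


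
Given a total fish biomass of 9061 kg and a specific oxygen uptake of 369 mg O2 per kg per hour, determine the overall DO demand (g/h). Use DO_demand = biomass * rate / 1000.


Total O2 consumption (mg/h) = 9061 kg * 369 mg/(kg*h) = 3343509 mg/h
Convert to g/h: 3343509 / 1000 = 3343.509 g/h

3343.509 g/h


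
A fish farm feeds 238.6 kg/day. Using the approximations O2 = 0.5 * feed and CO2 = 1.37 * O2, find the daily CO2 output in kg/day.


O2 = 238.6 * 0.5 = 119.3
CO2 = 119.3 * 1.37 = 163.441

163.441 kg/day


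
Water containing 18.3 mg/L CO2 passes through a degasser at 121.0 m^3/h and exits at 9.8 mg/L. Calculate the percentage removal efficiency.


CO2_out / CO2_in = 9.8 / 18.3 = 0.53551913
Fraction remaining = 0.53551913
efficiency = (1 - 0.53551913) * 100 = 46.4481 %

46.4481 %


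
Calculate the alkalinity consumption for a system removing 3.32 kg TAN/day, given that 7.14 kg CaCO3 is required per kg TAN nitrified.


Alkalinity factor: 7.14 kg CaCO3 consumed per kg TAN nitrified
alk = 3.32 kg TAN * 7.14 = 23.7048 kg CaCO3/day

23.7048 kg CaCO3/day


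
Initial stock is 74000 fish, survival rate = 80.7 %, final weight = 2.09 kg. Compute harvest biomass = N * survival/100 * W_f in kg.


Survivors = 74000 * 80.7/100 = 59718 fish
Harvest biomass = survivors * W_f = 59718 * 2.09 = 124810.62 kg

124810.62 kg


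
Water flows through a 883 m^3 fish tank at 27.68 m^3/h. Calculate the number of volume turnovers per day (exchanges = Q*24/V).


Daily flow volume = 27.68 m^3/h * 24 h = 664.32 m^3/day
Exchanges = daily flow / tank volume = 664.32 / 883 = 0.752344 exchanges/day

0.752344 exchanges/day


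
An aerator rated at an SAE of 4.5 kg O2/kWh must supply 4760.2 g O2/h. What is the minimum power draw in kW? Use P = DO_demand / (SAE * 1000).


SAE in g O2/kWh = 4.5 * 1000 = 4500 g/kWh
P = DO_demand / SAE_g = 4760.2 / 4500 = 1.05782 kW

1.05782 kW


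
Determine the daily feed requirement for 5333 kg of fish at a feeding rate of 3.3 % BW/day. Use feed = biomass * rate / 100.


Feeding rate fraction = 3.3% / 100 = 0.033
Daily feed = 5333 kg * 0.033 = 175.989 kg/day

175.989 kg/day


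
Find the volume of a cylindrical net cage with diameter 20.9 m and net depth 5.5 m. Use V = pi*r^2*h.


r = d/2 = 20.9/2 = 10.45 m
Base area = pi*r^2 = pi*10.45^2 = 343.06977 m^2
Volume = 343.06977 * 5.5 = 1886.88 m^3

1886.88 m^3


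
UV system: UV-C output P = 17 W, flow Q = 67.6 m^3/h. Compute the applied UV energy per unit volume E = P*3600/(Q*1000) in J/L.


Energy delivered per hour = 17 W * 3600 s = 61200 J/h
Volume treated per hour = 67.6 m^3/h * 1000 = 67600 L/h
dose = 61200 / 67600 = 0.905325 J/L

0.905325 J/L


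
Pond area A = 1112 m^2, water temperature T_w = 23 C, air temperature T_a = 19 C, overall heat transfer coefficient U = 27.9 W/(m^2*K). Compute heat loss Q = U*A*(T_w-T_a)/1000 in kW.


Temperature difference dT = 23 - 19 = 4 K
Heat loss (W) = U * A * dT = 27.9 * 1112 * 4 = 124099.2 W
Convert to kW: 124099.2 / 1000 = 124.0992 kW

124.0992 kW


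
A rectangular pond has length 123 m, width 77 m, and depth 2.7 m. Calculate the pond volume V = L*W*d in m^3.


Base area = L * W = 123 * 77 = 9471 m^2
Volume = area * depth = 9471 * 2.7 = 25571.7 m^3

25571.7 m^3


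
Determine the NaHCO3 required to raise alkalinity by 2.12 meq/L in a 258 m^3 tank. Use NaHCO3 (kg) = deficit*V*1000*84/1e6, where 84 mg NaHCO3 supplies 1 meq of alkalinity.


Tank volume in L = 258 m^3 * 1000 = 258000 L
Total meq required = 2.12 meq/L * 258000 L = 546960 meq
NaHCO3 mass = 546960 meq * 84 mg/meq / 1e6 = 45.9446 kg

45.9446 kg


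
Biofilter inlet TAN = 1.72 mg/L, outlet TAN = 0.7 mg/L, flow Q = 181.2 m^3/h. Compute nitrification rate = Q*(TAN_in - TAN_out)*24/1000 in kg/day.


Concentration drop: TAN_in - TAN_out = 1.72 - 0.7 = 1.02 mg/L
Hourly TAN removed = Q * dTAN = 181.2 m^3/h * 1.02 mg/L = 184.824 g/h  (m^3/h * mg/L = g/h)
Daily TAN removed = 184.824 * 24 = 4435.776 g/day
Convert to kg/day: 4435.776 / 1000 = 4.435776 kg/day

4.435776 kg/day


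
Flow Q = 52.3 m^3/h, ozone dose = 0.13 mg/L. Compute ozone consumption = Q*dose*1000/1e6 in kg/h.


O3 demand (mg/h) = Q * dose * 1000 = 52.3 * 0.13 * 1000 = 6799 mg/h
Convert mg to kg: 6799 / 1e6 = 0.006799 kg/h

0.006799 kg/h


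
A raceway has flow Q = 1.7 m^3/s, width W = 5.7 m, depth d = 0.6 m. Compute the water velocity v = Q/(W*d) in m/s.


Cross-sectional area = W * d = 5.7 * 0.6 = 3.42 m^2
Velocity = Q / A = 1.7 / 3.42 = 0.497076 m/s

0.497076 m/s


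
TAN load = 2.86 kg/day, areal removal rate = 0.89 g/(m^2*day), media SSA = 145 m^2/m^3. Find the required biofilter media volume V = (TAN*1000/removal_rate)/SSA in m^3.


A = 2.86*1000 / 0.89 = 3213.4831 m^2
V = 3213.4831 / 145 = 22.162

22.162 m^3


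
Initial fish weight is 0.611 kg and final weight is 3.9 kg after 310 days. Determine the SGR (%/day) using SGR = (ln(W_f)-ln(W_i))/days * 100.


ln(W_f) = ln(3.9) = 1.3609766
ln(W_i) = ln(0.611) = -0.49265832
ln(W_f) - ln(W_i) = 1.3609766 - -0.49265832 = 1.8536349
SGR = 1.8536349 / 310 * 100 = 0.597947 %/day

0.597947 %/day


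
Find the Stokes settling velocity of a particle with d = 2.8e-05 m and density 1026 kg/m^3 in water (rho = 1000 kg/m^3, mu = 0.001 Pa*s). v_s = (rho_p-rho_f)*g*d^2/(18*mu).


Density difference: rho_p - rho_f = 1026 - 1000 = 26 kg/m^3
d^2 = (2.8e-05)^2 = 7.84e-10 m^2
Numerator = (rho_p - rho_f) * g * d^2 = 26 * 9.81 * 7.84e-10 = 1.9996704e-07
Denominator = 18 * mu = 18 * 0.001 = 0.018
v_s = 1.9996704e-07 / 0.018 = 1.11093e-05 m/s
Check: Re = rho_f * v_s * d / mu = 1000 * 1.11093e-05 * 2.8e-05 / 0.001 = 3.11e-04 < 1, so Stokes' law applies.

1.11093e-05 m/s


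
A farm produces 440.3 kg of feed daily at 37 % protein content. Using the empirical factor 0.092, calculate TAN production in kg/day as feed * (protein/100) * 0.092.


Protein in feed = 440.3 * 37/100 = 162.911 kg/day
TAN = protein * 0.092 = 162.911 * 0.092 = 14.987812 kg/day

14.987812 kg/day


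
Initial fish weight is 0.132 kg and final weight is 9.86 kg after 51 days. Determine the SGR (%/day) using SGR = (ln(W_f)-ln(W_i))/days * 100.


ln(W_f) = ln(9.86) = 2.2884862
ln(W_i) = ln(0.132) = -2.0249534
ln(W_f) - ln(W_i) = 2.2884862 - -2.0249534 = 4.3134396
SGR = 4.3134396 / 51 * 100 = 8.45772 %/day

8.45772 %/day


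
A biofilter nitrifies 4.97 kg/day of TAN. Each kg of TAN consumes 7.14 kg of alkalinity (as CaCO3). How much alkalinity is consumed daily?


Alkalinity factor: 7.14 kg CaCO3 consumed per kg TAN nitrified
alk = 4.97 kg TAN * 7.14 = 35.4858 kg CaCO3/day

35.4858 kg CaCO3/day


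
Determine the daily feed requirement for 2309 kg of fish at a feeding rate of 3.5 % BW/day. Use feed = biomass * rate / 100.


Feeding rate fraction = 3.5% / 100 = 0.035
Daily feed = 2309 kg * 0.035 = 80.815 kg/day

80.815 kg/day


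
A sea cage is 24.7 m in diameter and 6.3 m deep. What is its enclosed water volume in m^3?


r = d/2 = 24.7/2 = 12.35 m
Base area = pi*r^2 = pi*12.35^2 = 479.16357 m^2
Volume = 479.16357 * 6.3 = 3018.73 m^3

3018.73 m^3


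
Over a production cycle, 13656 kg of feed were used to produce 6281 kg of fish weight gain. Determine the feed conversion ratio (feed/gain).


FCR = feed consumed / weight gained
FCR = 13656 kg / 6281 kg = 2.17418

2.17418


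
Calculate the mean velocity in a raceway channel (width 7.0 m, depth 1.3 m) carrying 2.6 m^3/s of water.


Cross-sectional area = W * d = 7.0 * 1.3 = 9.1 m^2
Velocity = Q / A = 2.6 / 9.1 = 0.285714 m/s

0.285714 m/s


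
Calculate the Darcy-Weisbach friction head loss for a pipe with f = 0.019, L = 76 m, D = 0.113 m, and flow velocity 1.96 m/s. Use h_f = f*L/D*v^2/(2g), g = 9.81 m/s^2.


v^2 = 1.96^2 = 3.8416 m^2/s^2
L/D = 76/0.113 = 672.56637
h_f = f*(L/D)*v^2/(2g) = 0.019 * 672.56637 * 3.8416 / 19.62 = 2.50208 m

2.50208 m


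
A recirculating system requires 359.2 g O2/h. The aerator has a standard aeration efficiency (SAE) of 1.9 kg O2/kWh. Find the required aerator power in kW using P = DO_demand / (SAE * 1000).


SAE in g O2/kWh = 1.9 * 1000 = 1900 g/kWh
P = DO_demand / SAE_g = 359.2 / 1900 = 0.189053 kW

0.189053 kW


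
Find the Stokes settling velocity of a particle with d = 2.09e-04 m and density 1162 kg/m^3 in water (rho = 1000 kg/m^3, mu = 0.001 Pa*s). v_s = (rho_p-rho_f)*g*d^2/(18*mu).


Density difference: rho_p - rho_f = 1162 - 1000 = 162 kg/m^3
d^2 = (2.09e-04)^2 = 4.3681e-08 m^2
Numerator = (rho_p - rho_f) * g * d^2 = 162 * 9.81 * 4.3681e-08 = 6.9418719e-05
Denominator = 18 * mu = 18 * 0.001 = 0.018
v_s = 6.9418719e-05 / 0.018 = 0.0038566 m/s
Check: Re = rho_f * v_s * d / mu = 1000 * 0.0038566 * 2.09e-04 / 0.001 = 0.806 < 1, so Stokes' law applies.

0.0038566 m/s


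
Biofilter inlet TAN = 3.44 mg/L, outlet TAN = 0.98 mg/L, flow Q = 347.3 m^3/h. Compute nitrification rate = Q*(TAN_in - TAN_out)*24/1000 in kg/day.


Concentration drop: TAN_in - TAN_out = 3.44 - 0.98 = 2.46 mg/L
Hourly TAN removed = Q * dTAN = 347.3 m^3/h * 2.46 mg/L = 854.358 g/h  (m^3/h * mg/L = g/h)
Daily TAN removed = 854.358 * 24 = 20504.592 g/day
Convert to kg/day: 20504.592 / 1000 = 20.504592 kg/day

20.504592 kg/day


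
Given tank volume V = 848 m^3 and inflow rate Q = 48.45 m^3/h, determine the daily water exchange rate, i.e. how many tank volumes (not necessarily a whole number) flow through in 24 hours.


Daily flow volume = 48.45 m^3/h * 24 h = 1162.8 m^3/day
Exchanges = daily flow / tank volume = 1162.8 / 848 = 1.37123 exchanges/day

1.37123 exchanges/day


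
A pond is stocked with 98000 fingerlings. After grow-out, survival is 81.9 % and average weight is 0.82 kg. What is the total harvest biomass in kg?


Survivors = 98000 * 81.9/100 = 80262 fish
Harvest biomass = survivors * W_f = 80262 * 0.82 = 65814.84 kg

65814.84 kg


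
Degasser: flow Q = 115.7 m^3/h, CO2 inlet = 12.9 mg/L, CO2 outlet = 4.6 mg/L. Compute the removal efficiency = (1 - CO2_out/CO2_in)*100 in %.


CO2_out / CO2_in = 4.6 / 12.9 = 0.35658915
Fraction remaining = 0.35658915
efficiency = (1 - 0.35658915) * 100 = 64.3411 %

64.3411 %


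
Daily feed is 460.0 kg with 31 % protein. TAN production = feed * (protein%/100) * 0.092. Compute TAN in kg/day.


Protein in feed = 460.0 * 31/100 = 142.6 kg/day
TAN = protein * 0.092 = 142.6 * 0.092 = 13.1192 kg/day

13.1192 kg/day


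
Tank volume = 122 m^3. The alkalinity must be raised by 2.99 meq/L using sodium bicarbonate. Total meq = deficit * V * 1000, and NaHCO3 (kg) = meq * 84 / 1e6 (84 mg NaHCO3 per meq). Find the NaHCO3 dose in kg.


Tank volume in L = 122 m^3 * 1000 = 122000 L
Total meq required = 2.99 meq/L * 122000 L = 364780 meq
NaHCO3 mass = 364780 meq * 84 mg/meq / 1e6 = 30.6415 kg

30.6415 kg


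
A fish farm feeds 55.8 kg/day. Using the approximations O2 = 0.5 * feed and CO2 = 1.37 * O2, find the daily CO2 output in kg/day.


O2 = 55.8 * 0.5 = 27.9
CO2 = 27.9 * 1.37 = 38.223

38.223 kg/day


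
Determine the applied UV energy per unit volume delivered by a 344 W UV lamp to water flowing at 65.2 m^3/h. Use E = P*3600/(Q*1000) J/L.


Energy delivered per hour = 344 W * 3600 s = 1238400 J/h
Volume treated per hour = 65.2 m^3/h * 1000 = 65200 L/h
dose = 1238400 / 65200 = 18.9939 J/L

18.9939 J/L


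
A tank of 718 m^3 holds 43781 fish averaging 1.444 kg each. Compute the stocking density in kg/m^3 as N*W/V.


Total biomass = 43781 fish * 1.444 kg = 63219.764 kg
Density = total biomass / volume = 63219.764 / 718 = 88.0498 kg/m^3

88.0498 kg/m^3


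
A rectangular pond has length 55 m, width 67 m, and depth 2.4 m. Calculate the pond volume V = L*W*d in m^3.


Base area = L * W = 55 * 67 = 3685 m^2
Volume = area * depth = 3685 * 2.4 = 8844 m^3

8844 m^3


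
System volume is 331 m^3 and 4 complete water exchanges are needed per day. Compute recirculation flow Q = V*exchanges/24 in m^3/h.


Daily recirculation volume = 331 m^3 * 4 = 1324 m^3/day
Flow rate Q = daily volume / 24 h = 1324 / 24 = 55.1667 m^3/h

55.1667 m^3/h


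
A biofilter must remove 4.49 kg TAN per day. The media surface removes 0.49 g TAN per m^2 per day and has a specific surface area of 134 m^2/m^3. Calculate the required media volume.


A = 4.49*1000 / 0.49 = 9163.2653 m^2
V = 9163.2653 / 134 = 68.3826

68.3826 m^3


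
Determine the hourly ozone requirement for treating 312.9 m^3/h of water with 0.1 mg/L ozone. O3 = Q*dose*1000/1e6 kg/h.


O3 demand (mg/h) = Q * dose * 1000 = 312.9 * 0.1 * 1000 = 31290 mg/h
Convert mg to kg: 31290 / 1e6 = 0.03129 kg/h

0.03129 kg/h


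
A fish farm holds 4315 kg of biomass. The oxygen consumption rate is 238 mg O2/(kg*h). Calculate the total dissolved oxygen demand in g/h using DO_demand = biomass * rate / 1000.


Total O2 consumption (mg/h) = 4315 kg * 238 mg/(kg*h) = 1026970 mg/h
Convert to g/h: 1026970 / 1000 = 1026.97 g/h

1026.97 g/h


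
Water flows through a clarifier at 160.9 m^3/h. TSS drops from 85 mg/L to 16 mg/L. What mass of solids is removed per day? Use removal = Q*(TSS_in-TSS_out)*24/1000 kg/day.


Concentration drop: TSS_in - TSS_out = 85 - 16 = 69 mg/L
Hourly solids removed = Q * dTSS = 160.9 m^3/h * 69 mg/L = 11102.1 g/h  (m^3/h * mg/L = g/h)
Daily solids removed = 11102.1 * 24 = 266450.4 g/day
Convert g to kg: 266450.4 / 1000 = 266.4504 kg/day

266.4504 kg/day


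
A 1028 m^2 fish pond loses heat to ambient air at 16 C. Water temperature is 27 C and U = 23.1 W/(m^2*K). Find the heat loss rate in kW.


Temperature difference dT = 27 - 16 = 11 K
Heat loss (W) = U * A * dT = 23.1 * 1028 * 11 = 261214.8 W
Convert to kW: 261214.8 / 1000 = 261.2148 kW

261.2148 kW


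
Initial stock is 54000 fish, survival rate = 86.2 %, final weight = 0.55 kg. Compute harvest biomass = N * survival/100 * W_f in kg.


Survivors = 54000 * 86.2/100 = 46548 fish
Harvest biomass = survivors * W_f = 46548 * 0.55 = 25601.4 kg

25601.4 kg


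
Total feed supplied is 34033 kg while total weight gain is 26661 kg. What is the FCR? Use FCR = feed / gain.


FCR = feed consumed / weight gained
FCR = 34033 kg / 26661 kg = 1.27651

1.27651


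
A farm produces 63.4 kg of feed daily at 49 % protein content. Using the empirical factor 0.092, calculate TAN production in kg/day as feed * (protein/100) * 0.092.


Protein in feed = 63.4 * 49/100 = 31.066 kg/day
TAN = protein * 0.092 = 31.066 * 0.092 = 2.858072 kg/day

2.858072 kg/day


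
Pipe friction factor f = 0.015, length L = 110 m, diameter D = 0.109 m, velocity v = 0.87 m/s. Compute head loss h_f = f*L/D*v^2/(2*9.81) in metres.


v^2 = 0.87^2 = 0.7569 m^2/s^2
L/D = 110/0.109 = 1009.1743
h_f = f*(L/D)*v^2/(2g) = 0.015 * 1009.1743 * 0.7569 / 19.62 = 0.583979 m

0.583979 m


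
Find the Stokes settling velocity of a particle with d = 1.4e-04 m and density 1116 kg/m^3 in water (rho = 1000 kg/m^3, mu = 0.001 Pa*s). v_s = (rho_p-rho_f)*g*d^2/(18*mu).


Density difference: rho_p - rho_f = 1116 - 1000 = 116 kg/m^3
d^2 = (1.4e-04)^2 = 1.96e-08 m^2
Numerator = (rho_p - rho_f) * g * d^2 = 116 * 9.81 * 1.96e-08 = 2.2304016e-05
Denominator = 18 * mu = 18 * 0.001 = 0.018
v_s = 2.2304016e-05 / 0.018 = 0.00123911 m/s
Check: Re = rho_f * v_s * d / mu = 1000 * 0.00123911 * 1.4e-04 / 0.001 = 0.173 < 1, so Stokes' law applies.

0.00123911 m/s


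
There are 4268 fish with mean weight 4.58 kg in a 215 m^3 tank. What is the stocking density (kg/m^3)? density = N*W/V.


Total biomass = 4268 fish * 4.58 kg = 19547.44 kg
Density = total biomass / volume = 19547.44 / 215 = 90.9183 kg/m^3

90.9183 kg/m^3


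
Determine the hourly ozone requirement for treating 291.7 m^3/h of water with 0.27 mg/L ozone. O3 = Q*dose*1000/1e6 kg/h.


O3 demand (mg/h) = Q * dose * 1000 = 291.7 * 0.27 * 1000 = 78759 mg/h
Convert mg to kg: 78759 / 1e6 = 0.078759 kg/h

0.078759 kg/h


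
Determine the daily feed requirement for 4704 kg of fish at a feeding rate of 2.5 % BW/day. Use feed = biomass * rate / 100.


Feeding rate fraction = 2.5% / 100 = 0.025
Daily feed = 4704 kg * 0.025 = 117.6 kg/day

117.6 kg/day


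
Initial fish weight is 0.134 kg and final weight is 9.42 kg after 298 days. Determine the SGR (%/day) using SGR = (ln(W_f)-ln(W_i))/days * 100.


ln(W_f) = ln(9.42) = 2.2428351
ln(W_i) = ln(0.134) = -2.0099155
ln(W_f) - ln(W_i) = 2.2428351 - -2.0099155 = 4.2527506
SGR = 4.2527506 / 298 * 100 = 1.4271 %/day

1.4271 %/day


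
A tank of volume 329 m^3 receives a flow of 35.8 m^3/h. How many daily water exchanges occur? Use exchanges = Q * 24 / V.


Daily flow volume = 35.8 m^3/h * 24 h = 859.2 m^3/day
Exchanges = daily flow / tank volume = 859.2 / 329 = 2.61155 exchanges/day

2.61155 exchanges/day


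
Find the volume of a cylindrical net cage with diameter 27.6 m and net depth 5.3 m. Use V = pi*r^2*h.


r = d/2 = 27.6/2 = 13.8 m
Base area = pi*r^2 = pi*13.8^2 = 598.2849 m^2
Volume = 598.2849 * 5.3 = 3170.91 m^3

3170.91 m^3


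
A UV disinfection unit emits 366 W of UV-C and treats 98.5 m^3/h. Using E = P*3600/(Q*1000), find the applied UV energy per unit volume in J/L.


Energy delivered per hour = 366 W * 3600 s = 1317600 J/h
Volume treated per hour = 98.5 m^3/h * 1000 = 98500 L/h
dose = 1317600 / 98500 = 13.3766 J/L

13.3766 J/L


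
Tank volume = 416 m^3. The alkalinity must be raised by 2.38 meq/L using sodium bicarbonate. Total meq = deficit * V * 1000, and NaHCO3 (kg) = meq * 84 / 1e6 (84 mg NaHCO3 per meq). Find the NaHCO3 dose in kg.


Tank volume in L = 416 m^3 * 1000 = 416000 L
Total meq required = 2.38 meq/L * 416000 L = 990080 meq
NaHCO3 mass = 990080 meq * 84 mg/meq / 1e6 = 83.1667 kg

83.1667 kg


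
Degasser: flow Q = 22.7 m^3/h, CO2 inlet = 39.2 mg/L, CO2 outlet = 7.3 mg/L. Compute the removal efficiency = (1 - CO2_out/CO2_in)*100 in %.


CO2_out / CO2_in = 7.3 / 39.2 = 0.18622449
Fraction remaining = 0.18622449
efficiency = (1 - 0.18622449) * 100 = 81.3776 %

81.3776 %


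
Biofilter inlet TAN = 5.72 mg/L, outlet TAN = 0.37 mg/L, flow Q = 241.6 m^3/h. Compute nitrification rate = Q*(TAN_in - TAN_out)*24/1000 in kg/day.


Concentration drop: TAN_in - TAN_out = 5.72 - 0.37 = 5.35 mg/L
Hourly TAN removed = Q * dTAN = 241.6 m^3/h * 5.35 mg/L = 1292.56 g/h  (m^3/h * mg/L = g/h)
Daily TAN removed = 1292.56 * 24 = 31021.44 g/day
Convert to kg/day: 31021.44 / 1000 = 31.02144 kg/day

31.02144 kg/day


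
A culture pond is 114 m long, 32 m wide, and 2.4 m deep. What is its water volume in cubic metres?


Base area = L * W = 114 * 32 = 3648 m^2
Volume = area * depth = 3648 * 2.4 = 8755.2 m^3

8755.2 m^3


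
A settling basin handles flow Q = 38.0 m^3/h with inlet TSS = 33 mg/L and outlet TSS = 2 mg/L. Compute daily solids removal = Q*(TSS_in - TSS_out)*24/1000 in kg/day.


Concentration drop: TSS_in - TSS_out = 33 - 2 = 31 mg/L
Hourly solids removed = Q * dTSS = 38.0 m^3/h * 31 mg/L = 1178 g/h  (m^3/h * mg/L = g/h)
Daily solids removed = 1178 * 24 = 28272 g/day
Convert g to kg: 28272 / 1000 = 28.272 kg/day

28.272 kg/day


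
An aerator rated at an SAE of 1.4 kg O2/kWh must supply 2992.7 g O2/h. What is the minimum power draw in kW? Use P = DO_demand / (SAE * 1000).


SAE in g O2/kWh = 1.4 * 1000 = 1400 g/kWh
P = DO_demand / SAE_g = 2992.7 / 1400 = 2.13764 kW

2.13764 kW


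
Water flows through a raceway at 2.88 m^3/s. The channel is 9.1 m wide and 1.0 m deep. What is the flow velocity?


Cross-sectional area = W * d = 9.1 * 1.0 = 9.1 m^2
Velocity = Q / A = 2.88 / 9.1 = 0.316484 m/s

0.316484 m/s


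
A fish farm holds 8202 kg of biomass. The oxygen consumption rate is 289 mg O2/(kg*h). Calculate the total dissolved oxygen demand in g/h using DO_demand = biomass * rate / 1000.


Total O2 consumption (mg/h) = 8202 kg * 289 mg/(kg*h) = 2370378 mg/h
Convert to g/h: 2370378 / 1000 = 2370.378 g/h

2370.378 g/h


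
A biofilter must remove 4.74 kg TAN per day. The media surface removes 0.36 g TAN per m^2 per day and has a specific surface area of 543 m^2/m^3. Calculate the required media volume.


A = 4.74*1000 / 0.36 = 13166.667 m^2
V = 13166.667 / 543 = 24.248

24.248 m^3


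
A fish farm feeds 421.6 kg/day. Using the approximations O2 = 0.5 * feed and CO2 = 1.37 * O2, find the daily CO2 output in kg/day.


O2 = 421.6 * 0.5 = 210.8
CO2 = 210.8 * 1.37 = 288.796

288.796 kg/day


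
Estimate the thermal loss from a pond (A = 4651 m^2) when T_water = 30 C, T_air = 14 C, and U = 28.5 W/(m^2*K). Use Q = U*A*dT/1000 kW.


Temperature difference dT = 30 - 14 = 16 K
Heat loss (W) = U * A * dT = 28.5 * 4651 * 16 = 2120856 W
Convert to kW: 2120856 / 1000 = 2120.856 kW

2120.856 kW


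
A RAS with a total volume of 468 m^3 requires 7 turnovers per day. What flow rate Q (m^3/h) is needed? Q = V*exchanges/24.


Daily recirculation volume = 468 m^3 * 7 = 3276 m^3/day
Flow rate Q = daily volume / 24 h = 3276 / 24 = 136.5 m^3/h

136.5 m^3/h


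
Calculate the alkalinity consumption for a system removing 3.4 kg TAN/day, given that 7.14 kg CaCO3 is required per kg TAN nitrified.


Alkalinity factor: 7.14 kg CaCO3 consumed per kg TAN nitrified
alk = 3.4 kg TAN * 7.14 = 24.276 kg CaCO3/day

24.276 kg CaCO3/day


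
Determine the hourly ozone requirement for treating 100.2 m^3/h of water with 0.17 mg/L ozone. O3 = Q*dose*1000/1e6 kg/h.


O3 demand (mg/h) = Q * dose * 1000 = 100.2 * 0.17 * 1000 = 17034 mg/h
Convert mg to kg: 17034 / 1e6 = 0.017034 kg/h

0.017034 kg/h


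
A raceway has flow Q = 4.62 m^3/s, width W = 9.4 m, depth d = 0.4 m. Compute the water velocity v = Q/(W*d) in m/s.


Cross-sectional area = W * d = 9.4 * 0.4 = 3.76 m^2
Velocity = Q / A = 4.62 / 3.76 = 1.22872 m/s

1.22872 m/s


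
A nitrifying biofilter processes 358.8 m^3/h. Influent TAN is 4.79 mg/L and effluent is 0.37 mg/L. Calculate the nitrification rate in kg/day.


Concentration drop: TAN_in - TAN_out = 4.79 - 0.37 = 4.42 mg/L
Hourly TAN removed = Q * dTAN = 358.8 m^3/h * 4.42 mg/L = 1585.896 g/h  (m^3/h * mg/L = g/h)
Daily TAN removed = 1585.896 * 24 = 38061.504 g/day
Convert to kg/day: 38061.504 / 1000 = 38.061504 kg/day

38.061504 kg/day


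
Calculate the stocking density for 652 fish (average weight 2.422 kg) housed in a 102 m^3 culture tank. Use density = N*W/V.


Total biomass = 652 fish * 2.422 kg = 1579.144 kg
Density = total biomass / volume = 1579.144 / 102 = 15.4818 kg/m^3

15.4818 kg/m^3


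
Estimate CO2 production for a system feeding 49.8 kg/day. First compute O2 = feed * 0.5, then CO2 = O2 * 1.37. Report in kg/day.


O2 = 49.8 * 0.5 = 24.9
CO2 = 24.9 * 1.37 = 34.113

34.113 kg/day


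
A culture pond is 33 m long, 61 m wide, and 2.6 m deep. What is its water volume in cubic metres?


Base area = L * W = 33 * 61 = 2013 m^2
Volume = area * depth = 2013 * 2.6 = 5233.8 m^3

5233.8 m^3


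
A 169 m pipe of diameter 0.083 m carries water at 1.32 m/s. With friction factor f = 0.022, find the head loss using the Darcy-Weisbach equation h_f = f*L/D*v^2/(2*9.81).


v^2 = 1.32^2 = 1.7424 m^2/s^2
L/D = 169/0.083 = 2036.1446
h_f = f*(L/D)*v^2/(2g) = 0.022 * 2036.1446 * 1.7424 / 19.62 = 3.97814 m

3.97814 m


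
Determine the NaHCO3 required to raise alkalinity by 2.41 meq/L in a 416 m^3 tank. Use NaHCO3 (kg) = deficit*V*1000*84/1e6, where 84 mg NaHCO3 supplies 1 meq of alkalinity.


Tank volume in L = 416 m^3 * 1000 = 416000 L
Total meq required = 2.41 meq/L * 416000 L = 1002560 meq
NaHCO3 mass = 1002560 meq * 84 mg/meq / 1e6 = 84.215 kg

84.215 kg


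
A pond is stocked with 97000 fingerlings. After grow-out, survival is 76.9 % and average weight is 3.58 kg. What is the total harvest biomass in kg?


Survivors = 97000 * 76.9/100 = 74593 fish
Harvest biomass = survivors * W_f = 74593 * 3.58 = 267042.94 kg

267042.94 kg


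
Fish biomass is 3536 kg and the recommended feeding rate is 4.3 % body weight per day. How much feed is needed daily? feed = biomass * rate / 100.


Feeding rate fraction = 4.3% / 100 = 0.043
Daily feed = 3536 kg * 0.043 = 152.048 kg/day

152.048 kg/day


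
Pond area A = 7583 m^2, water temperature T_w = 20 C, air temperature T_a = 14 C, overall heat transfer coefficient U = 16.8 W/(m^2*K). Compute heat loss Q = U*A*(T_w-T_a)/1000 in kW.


Temperature difference dT = 20 - 14 = 6 K
Heat loss (W) = U * A * dT = 16.8 * 7583 * 6 = 764366.4 W
Convert to kW: 764366.4 / 1000 = 764.3664 kW

764.3664 kW


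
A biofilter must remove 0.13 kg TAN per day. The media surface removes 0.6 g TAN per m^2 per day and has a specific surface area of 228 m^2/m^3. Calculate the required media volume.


A = 0.13*1000 / 0.6 = 216.66667 m^2
V = 216.66667 / 228 = 0.950292

0.950292 m^3


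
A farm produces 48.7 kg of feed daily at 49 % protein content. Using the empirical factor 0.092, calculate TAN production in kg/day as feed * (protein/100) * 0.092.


Protein in feed = 48.7 * 49/100 = 23.863 kg/day
TAN = protein * 0.092 = 23.863 * 0.092 = 2.195396 kg/day

2.195396 kg/day


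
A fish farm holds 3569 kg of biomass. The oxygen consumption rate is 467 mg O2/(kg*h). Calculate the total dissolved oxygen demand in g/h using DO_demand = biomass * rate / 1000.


Total O2 consumption (mg/h) = 3569 kg * 467 mg/(kg*h) = 1666723 mg/h
Convert to g/h: 1666723 / 1000 = 1666.723 g/h

1666.723 g/h


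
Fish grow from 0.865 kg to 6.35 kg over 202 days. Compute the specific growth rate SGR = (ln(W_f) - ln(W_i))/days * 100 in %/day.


ln(W_f) = ln(6.35) = 1.8484548
ln(W_i) = ln(0.865) = -0.14502577
ln(W_f) - ln(W_i) = 1.8484548 - -0.14502577 = 1.9934806
SGR = 1.9934806 / 202 * 100 = 0.986872 %/day

0.986872 %/day


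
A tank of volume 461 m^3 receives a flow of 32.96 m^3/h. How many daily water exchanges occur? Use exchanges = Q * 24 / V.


Daily flow volume = 32.96 m^3/h * 24 h = 791.04 m^3/day
Exchanges = daily flow / tank volume = 791.04 / 461 = 1.71592 exchanges/day

1.71592 exchanges/day


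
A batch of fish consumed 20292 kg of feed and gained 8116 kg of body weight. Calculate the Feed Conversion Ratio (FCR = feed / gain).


FCR = feed consumed / weight gained
FCR = 20292 kg / 8116 kg = 2.50025

2.50025


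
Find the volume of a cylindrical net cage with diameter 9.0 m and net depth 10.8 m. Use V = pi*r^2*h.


r = d/2 = 9.0/2 = 4.5 m
Base area = pi*r^2 = pi*4.5^2 = 63.617251 m^2
Volume = 63.617251 * 10.8 = 687.066 m^3

687.066 m^3


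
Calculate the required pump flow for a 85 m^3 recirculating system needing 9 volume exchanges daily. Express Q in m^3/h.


Daily recirculation volume = 85 m^3 * 9 = 765 m^3/day
Flow rate Q = daily volume / 24 h = 765 / 24 = 31.875 m^3/h

31.875 m^3/h


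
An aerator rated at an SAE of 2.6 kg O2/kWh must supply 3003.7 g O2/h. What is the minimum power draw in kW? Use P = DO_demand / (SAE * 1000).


SAE in g O2/kWh = 2.6 * 1000 = 2600 g/kWh
P = DO_demand / SAE_g = 3003.7 / 2600 = 1.15527 kW

1.15527 kW


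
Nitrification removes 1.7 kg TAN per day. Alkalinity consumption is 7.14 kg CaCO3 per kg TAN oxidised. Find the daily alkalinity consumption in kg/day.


Alkalinity factor: 7.14 kg CaCO3 consumed per kg TAN nitrified
alk = 1.7 kg TAN * 7.14 = 12.138 kg CaCO3/day

12.138 kg CaCO3/day


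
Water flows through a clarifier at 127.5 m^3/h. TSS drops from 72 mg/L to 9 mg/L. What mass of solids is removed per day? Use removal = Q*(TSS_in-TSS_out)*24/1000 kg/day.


Concentration drop: TSS_in - TSS_out = 72 - 9 = 63 mg/L
Hourly solids removed = Q * dTSS = 127.5 m^3/h * 63 mg/L = 8032.5 g/h  (m^3/h * mg/L = g/h)
Daily solids removed = 8032.5 * 24 = 192780 g/day
Convert g to kg: 192780 / 1000 = 192.78 kg/day

192.78 kg/day


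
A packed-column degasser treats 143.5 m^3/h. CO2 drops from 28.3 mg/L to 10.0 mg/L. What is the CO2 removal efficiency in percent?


CO2_out / CO2_in = 10.0 / 28.3 = 0.35335689
Fraction remaining = 0.35335689
efficiency = (1 - 0.35335689) * 100 = 64.6643 %

64.6643 %


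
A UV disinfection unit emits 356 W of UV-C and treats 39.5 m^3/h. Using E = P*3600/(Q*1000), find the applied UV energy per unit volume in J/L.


Energy delivered per hour = 356 W * 3600 s = 1281600 J/h
Volume treated per hour = 39.5 m^3/h * 1000 = 39500 L/h
dose = 1281600 / 39500 = 32.4456 J/L

32.4456 J/L


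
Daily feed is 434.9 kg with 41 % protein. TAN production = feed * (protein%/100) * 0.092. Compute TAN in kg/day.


Protein in feed = 434.9 * 41/100 = 178.309 kg/day
TAN = protein * 0.092 = 178.309 * 0.092 = 16.404428 kg/day

16.404428 kg/day


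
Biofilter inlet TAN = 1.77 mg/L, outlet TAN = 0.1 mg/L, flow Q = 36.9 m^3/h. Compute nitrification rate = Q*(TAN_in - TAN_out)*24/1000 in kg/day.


Concentration drop: TAN_in - TAN_out = 1.77 - 0.1 = 1.67 mg/L
Hourly TAN removed = Q * dTAN = 36.9 m^3/h * 1.67 mg/L = 61.623 g/h  (m^3/h * mg/L = g/h)
Daily TAN removed = 61.623 * 24 = 1478.952 g/day
Convert to kg/day: 1478.952 / 1000 = 1.478952 kg/day

1.478952 kg/day


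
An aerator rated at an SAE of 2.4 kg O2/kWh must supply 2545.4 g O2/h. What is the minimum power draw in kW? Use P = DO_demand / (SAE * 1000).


SAE in g O2/kWh = 2.4 * 1000 = 2400 g/kWh
P = DO_demand / SAE_g = 2545.4 / 2400 = 1.06058 kW

1.06058 kW


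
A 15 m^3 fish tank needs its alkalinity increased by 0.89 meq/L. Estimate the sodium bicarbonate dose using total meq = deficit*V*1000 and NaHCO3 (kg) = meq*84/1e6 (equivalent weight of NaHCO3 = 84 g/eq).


Tank volume in L = 15 m^3 * 1000 = 15000 L
Total meq required = 0.89 meq/L * 15000 L = 13350 meq
NaHCO3 mass = 13350 meq * 84 mg/meq / 1e6 = 1.1214 kg

1.1214 kg


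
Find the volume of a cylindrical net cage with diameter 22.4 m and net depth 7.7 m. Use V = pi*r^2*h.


r = d/2 = 22.4/2 = 11.2 m
Base area = pi*r^2 = pi*11.2^2 = 394.08138 m^2
Volume = 394.08138 * 7.7 = 3034.43 m^3

3034.43 m^3


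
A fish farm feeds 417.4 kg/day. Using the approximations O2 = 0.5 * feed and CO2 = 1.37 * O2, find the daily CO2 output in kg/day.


O2 = 417.4 * 0.5 = 208.7
CO2 = 208.7 * 1.37 = 285.919

285.919 kg/day


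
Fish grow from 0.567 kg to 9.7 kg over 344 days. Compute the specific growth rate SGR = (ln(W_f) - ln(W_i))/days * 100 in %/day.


ln(W_f) = ln(9.7) = 2.2721259
ln(W_i) = ln(0.567) = -0.56739598
ln(W_f) - ln(W_i) = 2.2721259 - -0.56739598 = 2.8395219
SGR = 2.8395219 / 344 * 100 = 0.825442 %/day

0.825442 %/day


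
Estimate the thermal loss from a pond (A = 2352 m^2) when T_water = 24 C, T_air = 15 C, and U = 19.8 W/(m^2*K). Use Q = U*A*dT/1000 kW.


Temperature difference dT = 24 - 15 = 9 K
Heat loss (W) = U * A * dT = 19.8 * 2352 * 9 = 419126.4 W
Convert to kW: 419126.4 / 1000 = 419.1264 kW

419.1264 kW


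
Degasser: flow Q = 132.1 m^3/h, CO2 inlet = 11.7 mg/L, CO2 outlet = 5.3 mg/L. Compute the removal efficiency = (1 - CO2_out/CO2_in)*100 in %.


CO2_out / CO2_in = 5.3 / 11.7 = 0.45299145
Fraction remaining = 0.45299145
efficiency = (1 - 0.45299145) * 100 = 54.7009 %

54.7009 %


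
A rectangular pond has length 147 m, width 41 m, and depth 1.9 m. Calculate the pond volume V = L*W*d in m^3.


Base area = L * W = 147 * 41 = 6027 m^2
Volume = area * depth = 6027 * 1.9 = 11451.3 m^3

11451.3 m^3


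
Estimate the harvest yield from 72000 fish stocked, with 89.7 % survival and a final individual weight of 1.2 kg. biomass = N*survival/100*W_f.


Survivors = 72000 * 89.7/100 = 64584 fish
Harvest biomass = survivors * W_f = 64584 * 1.2 = 77500.8 kg

77500.8 kg


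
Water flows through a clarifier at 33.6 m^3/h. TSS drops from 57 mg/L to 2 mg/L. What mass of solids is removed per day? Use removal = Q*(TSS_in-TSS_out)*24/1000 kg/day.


Concentration drop: TSS_in - TSS_out = 57 - 2 = 55 mg/L
Hourly solids removed = Q * dTSS = 33.6 m^3/h * 55 mg/L = 1848 g/h  (m^3/h * mg/L = g/h)
Daily solids removed = 1848 * 24 = 44352 g/day
Convert g to kg: 44352 / 1000 = 44.352 kg/day

44.352 kg/day


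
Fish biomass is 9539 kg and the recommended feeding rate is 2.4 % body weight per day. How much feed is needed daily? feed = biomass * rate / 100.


Feeding rate fraction = 2.4% / 100 = 0.024
Daily feed = 9539 kg * 0.024 = 228.936 kg/day

228.936 kg/day


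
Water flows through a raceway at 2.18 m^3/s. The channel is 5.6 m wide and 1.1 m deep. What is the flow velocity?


Cross-sectional area = W * d = 5.6 * 1.1 = 6.16 m^2
Velocity = Q / A = 2.18 / 6.16 = 0.353896 m/s

0.353896 m/s


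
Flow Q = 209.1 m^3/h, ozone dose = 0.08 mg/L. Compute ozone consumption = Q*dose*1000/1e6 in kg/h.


O3 demand (mg/h) = Q * dose * 1000 = 209.1 * 0.08 * 1000 = 16728 mg/h
Convert mg to kg: 16728 / 1e6 = 0.016728 kg/h

0.016728 kg/h


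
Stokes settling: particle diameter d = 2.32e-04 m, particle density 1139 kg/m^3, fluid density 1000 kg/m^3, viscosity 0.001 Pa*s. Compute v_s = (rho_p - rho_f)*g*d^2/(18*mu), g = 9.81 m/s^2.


Density difference: rho_p - rho_f = 1139 - 1000 = 139 kg/m^3
d^2 = (2.32e-04)^2 = 5.3824e-08 m^2
Numerator = (rho_p - rho_f) * g * d^2 = 139 * 9.81 * 5.3824e-08 = 7.3393868e-05
Denominator = 18 * mu = 18 * 0.001 = 0.018
v_s = 7.3393868e-05 / 0.018 = 0.00407744 m/s
Check: Re = rho_f * v_s * d / mu = 1000 * 0.00407744 * 2.32e-04 / 0.001 = 0.946 < 1, so Stokes' law applies.

0.00407744 m/s


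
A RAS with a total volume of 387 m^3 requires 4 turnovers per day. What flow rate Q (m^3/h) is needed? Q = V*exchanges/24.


Daily recirculation volume = 387 m^3 * 4 = 1548 m^3/day
Flow rate Q = daily volume / 24 h = 1548 / 24 = 64.5 m^3/h

64.5 m^3/h


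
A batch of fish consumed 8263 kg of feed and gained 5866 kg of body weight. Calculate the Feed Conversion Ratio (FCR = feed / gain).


FCR = feed consumed / weight gained
FCR = 8263 kg / 5866 kg = 1.40863

1.40863


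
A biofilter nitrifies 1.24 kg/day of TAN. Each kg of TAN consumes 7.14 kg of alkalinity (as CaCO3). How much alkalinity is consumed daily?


Alkalinity factor: 7.14 kg CaCO3 consumed per kg TAN nitrified
alk = 1.24 kg TAN * 7.14 = 8.8536 kg CaCO3/day

8.8536 kg CaCO3/day
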